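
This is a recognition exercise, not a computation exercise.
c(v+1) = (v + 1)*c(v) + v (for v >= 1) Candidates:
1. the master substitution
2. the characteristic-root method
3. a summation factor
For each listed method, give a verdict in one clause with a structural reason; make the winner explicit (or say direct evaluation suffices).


Technique: a summation factor — the coefficient v + 1 drifts with the index, so no fixed root exists; normalizing by the cumulative product telescopes it.
- the master substitution — the recursive argument is a shift of the index, not a fixed fraction of it.
- the characteristic-root method: the coefficients change with the index, which the root method cannot absorb.
- a summation factor: a fit — the right tool for this form.


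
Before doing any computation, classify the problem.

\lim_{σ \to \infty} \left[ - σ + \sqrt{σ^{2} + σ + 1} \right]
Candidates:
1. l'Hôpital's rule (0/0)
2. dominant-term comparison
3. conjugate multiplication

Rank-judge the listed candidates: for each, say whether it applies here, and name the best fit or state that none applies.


Method: conjugate multiplication — both pieces blow up but their difference is finite; the conjugate trick rationalizes \sqrt{σ^{2} + σ + 1} - σ.
- l'Hôpital's rule (0/0) — substitution produces ∞ − ∞ rather than a vanishing quotient; the rule needs a 0/0 ratio to act on.
- dominant-term comparison: leading-power comparison does not apply to this form.
- conjugate multiplication — applies; the problem has the shape this method handles.


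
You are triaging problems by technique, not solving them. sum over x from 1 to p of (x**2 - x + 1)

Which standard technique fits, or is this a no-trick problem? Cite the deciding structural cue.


Method: no special technique — with only polynomial terms in x present, the classical sum-of-powers identities are all you need.


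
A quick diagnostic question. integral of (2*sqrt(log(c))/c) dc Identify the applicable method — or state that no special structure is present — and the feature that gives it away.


Diagnosis: u-substitution — collected, the integrand has one factor that is, up to a constant, the derivative of an inner expression the rest depends on — substitute for that inner expression.


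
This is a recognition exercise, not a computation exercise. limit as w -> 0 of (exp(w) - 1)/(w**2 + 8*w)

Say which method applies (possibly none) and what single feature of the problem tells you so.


Diagnosis: l'Hôpital's rule (0/0) — substituting 0 gives 0 over 0; differentiate top and bottom once and re-evaluate. One could equally expand both pieces locally and compare leading terms; the rule does that in one stroke.


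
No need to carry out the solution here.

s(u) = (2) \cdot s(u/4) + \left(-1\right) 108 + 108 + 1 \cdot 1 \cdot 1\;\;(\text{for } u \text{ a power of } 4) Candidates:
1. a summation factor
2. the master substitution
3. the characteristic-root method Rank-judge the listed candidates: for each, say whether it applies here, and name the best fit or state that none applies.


Diagnosis: the master substitution — the argument contracts 4-fold per step: reindex u exponentially and solve the linear recurrence in the new index.
- a summation factor — a divided-index call is outside the fixed-shift first-order family a summation factor normalizes.
- the master substitution: applicable, and directly so.
- the characteristic-root method: a divided-index call is not the fixed-shift linear shape that characteristic roots solve.


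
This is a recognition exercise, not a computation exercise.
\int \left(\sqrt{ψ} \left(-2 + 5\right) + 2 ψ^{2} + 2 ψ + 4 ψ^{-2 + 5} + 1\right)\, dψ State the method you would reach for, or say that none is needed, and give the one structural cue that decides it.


Method: no special technique — every term is a constant multiple of a power of ψ; term-wise power-rule integration needs no preliminary transformation.


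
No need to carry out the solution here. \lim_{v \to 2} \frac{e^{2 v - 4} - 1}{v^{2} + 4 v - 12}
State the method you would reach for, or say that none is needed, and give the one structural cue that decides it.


Best approach: l'Hôpital's rule (0/0) — numerator and denominator both vanish at 2 — a genuine 0/0 form, which is exactly when l'Hôpital applies. Expanding numerator and denominator to first order gives the same value — the rule automates exactly that.


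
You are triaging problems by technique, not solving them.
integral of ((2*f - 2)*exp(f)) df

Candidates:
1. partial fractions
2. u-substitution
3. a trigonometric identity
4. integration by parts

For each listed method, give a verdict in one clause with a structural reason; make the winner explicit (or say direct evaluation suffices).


Method: integration by parts — a polynomial factor 2*f - 2 multiplies exp(f); differentiating 2*f - 2 lowers its degree while exp(f) integrates cleanly, so parts wins.
- partial fractions — there is no rational-function structure to decompose.
- u-substitution — no subexpression of the integrand serves as a whole-integral substitution inner — individual terms may offer their own, but none carries its derivative as a factor of the full integrand; a working change of variable would have to be constructed from outside the expression.
- a trigonometric identity: no sine or cosine appears, so there is nothing for a trigonometric identity to act on.
- integration by parts: applicable, and directly so.


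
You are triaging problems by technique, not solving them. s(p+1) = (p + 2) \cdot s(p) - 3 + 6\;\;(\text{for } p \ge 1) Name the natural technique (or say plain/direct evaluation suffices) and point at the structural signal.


Technique: a summation factor — it is first-order linear but the coefficient p + 2 depends on the index, so multiply through by a summation factor to telescope it.


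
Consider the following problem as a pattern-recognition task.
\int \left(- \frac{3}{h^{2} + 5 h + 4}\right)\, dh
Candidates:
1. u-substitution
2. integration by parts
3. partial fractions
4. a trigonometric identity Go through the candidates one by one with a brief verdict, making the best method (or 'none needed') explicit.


Diagnosis: partial fractions — h^{2} + 5 h + 4 splits into linear pieces, so the quotient is a sum of simple fractions — decompose before integrating.
- u-substitution: no subexpression of the integrand pairs with its own derivative as a factor — individual terms may offer their own substitutions, but any change of variable covering the whole integral would have to be constructed from outside the expression.
- integration by parts: the nonconstant-polynomial-times-standard-kernel pattern (an exp, sine, cosine, or logarithm partner) is absent.
- partial fractions: yes — fits the structure here.
- a trigonometric identity: there is no trigonometric structure at all — the integrand carries no sine or cosine to rewrite.


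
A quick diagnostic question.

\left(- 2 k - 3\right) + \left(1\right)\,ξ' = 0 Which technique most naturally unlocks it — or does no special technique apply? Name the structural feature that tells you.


Diagnosis: no special technique — solved for the derivative, ξ never appears on the right — this is a direct integration in k, not a differential-equations problem at heart.


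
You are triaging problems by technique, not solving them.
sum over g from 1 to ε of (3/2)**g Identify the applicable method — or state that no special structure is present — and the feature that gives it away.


Diagnosis: the geometric series formula — check a ratio of consecutive terms: it is 3/2, independent of the index, so the geometric formula closes the sum.


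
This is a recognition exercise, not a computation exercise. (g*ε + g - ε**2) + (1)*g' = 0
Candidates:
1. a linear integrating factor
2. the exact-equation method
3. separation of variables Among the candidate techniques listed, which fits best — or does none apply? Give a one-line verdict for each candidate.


Method: a linear integrating factor — linear in the unknown with genuine forcing: multiply through by the exponential of the integrated coefficient and the left side closes into one derivative.
- a linear integrating factor — yes — fits the structure here.
- the exact-equation method — exactness fails on the nose — the mixed partials do not match.
- separation of variables — the two dependences do not factor apart.


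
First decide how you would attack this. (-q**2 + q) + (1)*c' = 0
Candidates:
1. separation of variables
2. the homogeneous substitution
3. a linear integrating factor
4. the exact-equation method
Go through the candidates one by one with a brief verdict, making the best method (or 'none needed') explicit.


Technique: no special technique — with c absent the equation is not coupled at all: direct integration in q.
- separation of variables: with no unknown in the slope, separating variables is a formality — the equation integrates directly.
- the homogeneous substitution — the slope changes under joint rescaling, failing the degree-zero test.
- a linear integrating factor — the linear template holds only trivially here (the unknown is absent, so the coefficient is zero) — the method is not the natural label.
- the exact-equation method — the unknown never enters the equation — exactness holds emptily, with nothing for the method to add.


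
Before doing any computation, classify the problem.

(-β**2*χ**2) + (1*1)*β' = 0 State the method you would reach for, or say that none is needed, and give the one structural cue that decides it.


Technique: separation of variables — separating collects all β-dependence with the derivative and leaves all χ-dependence opposite: variables separate.


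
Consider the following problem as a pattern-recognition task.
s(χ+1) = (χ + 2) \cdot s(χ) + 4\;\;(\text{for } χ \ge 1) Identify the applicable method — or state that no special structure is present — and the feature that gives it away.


Method: a summation factor — it is first-order linear but the coefficient χ + 2 depends on the index, so multiply through by a summation factor to telescope it.


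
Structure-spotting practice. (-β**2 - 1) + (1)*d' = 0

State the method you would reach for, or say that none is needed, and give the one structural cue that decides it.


Method: no special technique — the slope is a pure function of β; integrate both sides and be done.


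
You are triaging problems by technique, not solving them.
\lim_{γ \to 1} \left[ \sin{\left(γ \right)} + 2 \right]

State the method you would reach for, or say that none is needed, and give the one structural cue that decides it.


Diagnosis: no special technique — the expression is continuous at 1 — substitute and evaluate; no indeterminate form appears.


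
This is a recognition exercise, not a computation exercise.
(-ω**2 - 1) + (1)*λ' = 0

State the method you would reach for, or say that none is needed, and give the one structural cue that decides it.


Diagnosis: no special technique — with λ absent the equation is not coupled at all: direct integration in ω.


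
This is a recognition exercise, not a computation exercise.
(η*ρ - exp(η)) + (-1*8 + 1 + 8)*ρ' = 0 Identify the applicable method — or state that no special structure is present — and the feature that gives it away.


Diagnosis: a linear integrating factor — first power of ρ, nonzero forcing: the integrating-factor recipe applies verbatim with p = η.


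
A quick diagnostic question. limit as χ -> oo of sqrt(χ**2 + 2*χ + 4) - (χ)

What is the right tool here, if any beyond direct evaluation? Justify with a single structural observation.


Method: conjugate multiplication — turning the difference into a conjugate-rationalized ratio makes the limit readable.


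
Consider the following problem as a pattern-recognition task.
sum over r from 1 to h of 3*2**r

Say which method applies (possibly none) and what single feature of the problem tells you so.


Diagnosis: the geometric series formula — the ratio of consecutive terms is the constant 2, independent of the index — a geometric sum.


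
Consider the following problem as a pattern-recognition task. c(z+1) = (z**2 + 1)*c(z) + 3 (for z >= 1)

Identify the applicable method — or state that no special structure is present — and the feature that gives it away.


Method: a summation factor — with the index-dependent coefficient z**2 + 1, dividing by the cumulative product turns the left side into a pure difference.


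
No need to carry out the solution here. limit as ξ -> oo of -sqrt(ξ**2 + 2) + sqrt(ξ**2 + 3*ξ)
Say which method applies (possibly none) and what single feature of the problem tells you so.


Best approach: conjugate multiplication — neither sqrt(ξ**2 + 3*ξ) nor sqrt(ξ**2 + 2) converges alone, so rewrite their difference as a conjugate-rationalized quotient first.


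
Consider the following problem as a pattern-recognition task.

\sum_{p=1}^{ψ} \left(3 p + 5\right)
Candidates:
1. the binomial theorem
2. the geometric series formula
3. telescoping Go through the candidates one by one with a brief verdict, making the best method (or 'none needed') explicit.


Diagnosis: no special technique — no ratio, no shift structure, no binomial pattern: sum the constant-multiple powers of p with known formulas.
- the binomial theorem: the terms do not reassemble into a binomial power.
- the geometric series formula — consecutive terms are not related by a fixed multiplier.
- telescoping — computed from the summand as displayed, the partial sums build up without the pairwise collapse telescoping exploits.


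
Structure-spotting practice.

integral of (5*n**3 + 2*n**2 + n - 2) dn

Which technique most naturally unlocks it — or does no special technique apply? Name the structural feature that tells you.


Technique: no special technique — every term is a constant multiple of a power of n; term-wise power-rule integration needs no preliminary transformation.


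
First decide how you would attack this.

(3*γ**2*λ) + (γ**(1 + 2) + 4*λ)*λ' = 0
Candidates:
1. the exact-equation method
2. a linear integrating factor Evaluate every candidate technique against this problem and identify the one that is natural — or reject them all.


Technique: the exact-equation method — because the two cross partials coincide, the form is conservative as written — recover its potential in (γ, λ).
- the exact-equation method: applies; the problem has the shape this method handles.
- a linear integrating factor — the unknown enters nonlinearly (through a power, a denominator, or a transcendental function), which the linear integrating-factor recipe cannot absorb as-is — any repair would come from a preliminary substitution, not the factor.


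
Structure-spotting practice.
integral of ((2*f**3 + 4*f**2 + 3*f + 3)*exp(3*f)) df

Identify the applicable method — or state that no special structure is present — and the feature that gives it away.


Diagnosis: integration by parts — a polynomial 2*f**3 + 4*f**2 + 3*f + 3 against the kernel exp(3*f) is the signature bounded-ladder case for integration by parts.


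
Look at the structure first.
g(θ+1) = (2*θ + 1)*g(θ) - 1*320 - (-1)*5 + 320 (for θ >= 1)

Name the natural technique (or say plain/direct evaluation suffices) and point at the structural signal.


Verdict: a summation factor — the coefficient 2*θ + 1 drifts with the index, so no fixed root exists; normalizing by the cumulative product telescopes it.


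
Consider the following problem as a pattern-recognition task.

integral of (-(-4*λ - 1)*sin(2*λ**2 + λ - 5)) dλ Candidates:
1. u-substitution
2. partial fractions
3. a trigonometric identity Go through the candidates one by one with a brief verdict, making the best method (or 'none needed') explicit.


Technique: u-substitution — collected, the integrand has one factor that is, up to a constant, the derivative of an inner expression the rest depends on — substitute for that inner expression.
- u-substitution — yes, a natural case for it.
- partial fractions — there is no rational-function structure to decompose.
- a trigonometric identity — there is no trigonometric structure whose rewriting would simplify the integrand.


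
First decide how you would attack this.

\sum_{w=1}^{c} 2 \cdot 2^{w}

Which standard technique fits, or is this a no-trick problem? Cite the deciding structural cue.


Method: the geometric series formula — term-over-term division gives 2 every time — index-free ratio, geometric sum formula applies.


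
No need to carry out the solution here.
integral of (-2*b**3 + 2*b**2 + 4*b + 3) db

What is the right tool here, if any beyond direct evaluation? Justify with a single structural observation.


Best approach: no special technique — the integrand is a sum of constant multiples of powers of b — integrate term by term.


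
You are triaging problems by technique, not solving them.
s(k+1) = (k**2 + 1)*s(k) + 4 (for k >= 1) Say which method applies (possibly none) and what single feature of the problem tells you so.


Verdict: a summation factor — an index-dependent multiplier k**2 + 1 rules out characteristic roots; a summation factor converts it to a pure difference.


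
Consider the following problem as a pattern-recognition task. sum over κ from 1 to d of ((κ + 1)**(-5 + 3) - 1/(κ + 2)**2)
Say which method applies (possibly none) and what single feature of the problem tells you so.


Method: telescoping — a difference of consecutive values of one function ((κ + 1)**(-5 + 3) at one index and the next) — telescoping by construction.


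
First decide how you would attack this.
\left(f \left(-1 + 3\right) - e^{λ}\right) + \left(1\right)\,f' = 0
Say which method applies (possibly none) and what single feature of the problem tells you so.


Best approach: a linear integrating factor — f enters only linearly with coefficient (-1 + 3); multiply by exp of the integral of (-1 + 3) and the left side becomes one derivative.


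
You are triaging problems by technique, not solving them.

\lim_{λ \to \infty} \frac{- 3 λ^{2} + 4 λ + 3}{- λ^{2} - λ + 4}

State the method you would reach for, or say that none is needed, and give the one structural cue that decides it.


Technique: dominant-term comparison — growth-rate triage: the leading powers of λ decide the limit, everything else is noise. As a single quotient, the ∞/∞ shape would yield to repeated differentiation as well — the growth comparison gets there in one look.


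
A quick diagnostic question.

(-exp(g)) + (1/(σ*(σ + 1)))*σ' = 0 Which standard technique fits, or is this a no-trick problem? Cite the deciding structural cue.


Best approach: separation of variables — all dependence on the two variables factors apart, the defining separable shape. A Bernoulli substitution applies to this equation as given; separation takes the same equation in its displayed form.


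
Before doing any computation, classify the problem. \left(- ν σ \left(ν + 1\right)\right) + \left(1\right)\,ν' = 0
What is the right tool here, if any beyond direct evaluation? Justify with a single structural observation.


Diagnosis: separation of variables — all dependence on the two variables factors apart, the defining separable shape. Rearranged, this also fits the Bernoulli template directly; separation reads the product structure as given.


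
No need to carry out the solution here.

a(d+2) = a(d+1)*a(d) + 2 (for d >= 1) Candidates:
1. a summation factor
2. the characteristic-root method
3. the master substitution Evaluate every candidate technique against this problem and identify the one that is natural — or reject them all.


Technique: no special technique — a nonlinear dependence on earlier terms breaks linearity, and with it every superposition-based closed form.
- a summation factor — the recursion is nonlinear — outside the first-order linear family a summation factor addresses.
- the characteristic-root method: nonlinearity rules out exponential-mode superposition from the start.
- the master substitution: there is no divide-the-index recursive argument.


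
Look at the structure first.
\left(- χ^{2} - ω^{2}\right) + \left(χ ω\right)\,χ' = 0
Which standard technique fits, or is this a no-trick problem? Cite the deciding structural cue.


Verdict: the homogeneous substitution — the slope's numerator and denominator share total degree; set v = χ/ω and the equation drops to separable form. This doubles as a Bernoulli equation in the unknown as written; the homogeneous route needs no setup at all.


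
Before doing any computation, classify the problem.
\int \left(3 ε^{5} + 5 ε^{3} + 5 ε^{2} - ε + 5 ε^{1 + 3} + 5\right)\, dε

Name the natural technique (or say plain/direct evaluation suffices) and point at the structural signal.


Technique: no special technique — nothing composite, nothing rational, nothing trigonometric — each constant-multiple power of ε integrates by the power rule alone.


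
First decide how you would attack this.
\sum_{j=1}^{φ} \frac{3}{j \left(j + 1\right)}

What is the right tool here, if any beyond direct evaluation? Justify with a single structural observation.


Verdict: telescoping — split \frac{3}{j \left(j + 1\right)} by partial fractions and the pieces are one function at shifted arguments — interior terms cancel.


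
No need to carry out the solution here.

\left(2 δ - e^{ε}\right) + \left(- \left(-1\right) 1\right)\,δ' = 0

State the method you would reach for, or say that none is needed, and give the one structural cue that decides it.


Verdict: a linear integrating factor — first power of δ, nonzero forcing: the integrating-factor recipe applies verbatim with p = 2.


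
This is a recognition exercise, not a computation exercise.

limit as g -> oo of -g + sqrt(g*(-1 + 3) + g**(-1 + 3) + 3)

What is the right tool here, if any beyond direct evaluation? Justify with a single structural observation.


Technique: conjugate multiplication — infinity minus infinity with a radical in play — multiply by the conjugate so the divergences of sqrt(g*(-1 + 3) + g**(-1 + 3) + 3) and g annihilate.


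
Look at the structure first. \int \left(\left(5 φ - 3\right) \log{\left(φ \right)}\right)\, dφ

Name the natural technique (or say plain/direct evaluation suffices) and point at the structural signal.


Method: integration by parts — the logarithm \log{\left(φ \right)} wants to be differentiated, not integrated; parts makes that legal.


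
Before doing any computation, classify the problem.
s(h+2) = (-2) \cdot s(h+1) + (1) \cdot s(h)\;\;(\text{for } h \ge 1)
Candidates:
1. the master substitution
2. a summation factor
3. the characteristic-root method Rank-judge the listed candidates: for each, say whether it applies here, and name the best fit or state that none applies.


Method: the characteristic-root method — linear, homogeneous, constant coefficients: solutions of the form r^h exist — find the roots of the characteristic polynomial.
- the master substitution: the recursive argument is a shift of the index, not a fixed fraction of it.
- a summation factor: the recurrence reaches back more than one step, outside the first-order family a summation factor normalizes.
- the characteristic-root method — yes — fits the structure here.


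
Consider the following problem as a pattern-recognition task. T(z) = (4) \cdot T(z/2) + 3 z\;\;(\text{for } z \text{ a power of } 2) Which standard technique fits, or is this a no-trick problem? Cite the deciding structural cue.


Best approach: the master substitution — the argument shrinks by the factor 2, so measure the index on a logarithmic scale and the recursion becomes a shift.


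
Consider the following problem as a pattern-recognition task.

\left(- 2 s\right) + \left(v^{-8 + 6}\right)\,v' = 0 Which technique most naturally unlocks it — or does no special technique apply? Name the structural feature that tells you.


Method: separation of variables — one side of the product carries the independent variable, the other the unknown — the textbook separation shape. The cross-partial test also passes here (vacuously, each side single-variable); the potential-function route would work, separation is simply more immediate.


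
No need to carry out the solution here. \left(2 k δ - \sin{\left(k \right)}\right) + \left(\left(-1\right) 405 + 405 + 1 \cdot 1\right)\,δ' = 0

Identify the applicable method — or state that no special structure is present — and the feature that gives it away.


Diagnosis: a linear integrating factor — δ enters only linearly with coefficient 2 k; multiply by exp of the integral of 2 k and the left side becomes one derivative.


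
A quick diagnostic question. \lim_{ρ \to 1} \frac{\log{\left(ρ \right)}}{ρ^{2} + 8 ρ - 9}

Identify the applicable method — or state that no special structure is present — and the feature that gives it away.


Method: l'Hôpital's rule (0/0) — numerator and denominator both vanish at 1 — a genuine 0/0 form, which is exactly when l'Hôpital applies. A local series expansion at the point resolves it as well; the rule is the packaged version of that step.


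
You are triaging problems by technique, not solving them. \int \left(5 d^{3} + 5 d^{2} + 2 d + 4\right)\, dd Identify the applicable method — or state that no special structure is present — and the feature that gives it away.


Diagnosis: no special technique — a term-by-term power-rule job in d; no substitution or rearrangement earns its keep here.


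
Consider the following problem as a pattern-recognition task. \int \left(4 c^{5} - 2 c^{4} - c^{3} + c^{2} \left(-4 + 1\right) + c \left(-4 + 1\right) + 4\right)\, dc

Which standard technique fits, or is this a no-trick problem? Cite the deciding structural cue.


Diagnosis: no special technique — nothing composite, nothing rational, nothing trigonometric — each constant-multiple power of c integrates by the power rule alone.


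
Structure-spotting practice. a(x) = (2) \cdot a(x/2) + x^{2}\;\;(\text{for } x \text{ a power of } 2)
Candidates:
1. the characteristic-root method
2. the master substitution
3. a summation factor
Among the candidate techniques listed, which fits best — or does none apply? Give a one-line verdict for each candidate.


Best approach: the master substitution — the argument shrinks by the factor 2, so measure the index on a logarithmic scale and the recursion becomes a shift.
- the characteristic-root method: a divided-index call is not the fixed-shift linear shape that characteristic roots solve.
- the master substitution: a fit — the right tool for this form.
- a summation factor — the recursion divides its index rather than shifting it — there is no previous-term chain for a summation factor to telescope.


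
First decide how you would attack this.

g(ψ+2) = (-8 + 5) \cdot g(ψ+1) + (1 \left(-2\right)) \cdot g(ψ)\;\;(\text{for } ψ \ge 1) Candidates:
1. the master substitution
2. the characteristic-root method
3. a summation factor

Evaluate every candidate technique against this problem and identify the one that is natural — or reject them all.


Method: the characteristic-root method — the recurrence is linear and homogeneous with constant coefficients, so the ansatz r^ψ turns it into a polynomial equation for r.
- the master substitution — no fixed divisor shrinks the index between calls.
- the characteristic-root method — applicable, and directly so.
- a summation factor — a summation factor telescopes one-step recursions; this one carries higher-order memory.


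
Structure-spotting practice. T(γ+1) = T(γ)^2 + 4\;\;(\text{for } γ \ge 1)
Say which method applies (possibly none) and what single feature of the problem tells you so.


Diagnosis: no special technique — nonlinear feedback in the recursion rules out every root- or factor-based technique.


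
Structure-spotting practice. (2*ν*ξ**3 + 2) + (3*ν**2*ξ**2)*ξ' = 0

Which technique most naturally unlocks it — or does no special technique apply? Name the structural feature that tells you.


Diagnosis: the exact-equation method — equality of cross partials is the green light — assemble the potential function term by term.


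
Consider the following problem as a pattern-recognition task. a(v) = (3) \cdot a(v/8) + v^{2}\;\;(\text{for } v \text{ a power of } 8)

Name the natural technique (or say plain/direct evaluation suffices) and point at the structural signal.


Diagnosis: the master substitution — the argument contracts 8-fold per step: reindex v exponentially and solve the linear recurrence in the new index.


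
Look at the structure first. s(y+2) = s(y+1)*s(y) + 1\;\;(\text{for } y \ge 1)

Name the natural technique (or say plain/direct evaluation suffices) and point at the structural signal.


Best approach: no special technique — the sequence value feeds back through itself nonlinearly — linear superposition fails, and every superposition-based closed form fails with it.


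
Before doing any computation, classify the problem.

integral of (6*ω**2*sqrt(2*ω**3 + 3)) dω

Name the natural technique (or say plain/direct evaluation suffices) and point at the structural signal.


Verdict: u-substitution — collected, the integrand has one factor that is, up to a constant, the derivative of an inner expression the rest depends on — substitute for that inner expression.


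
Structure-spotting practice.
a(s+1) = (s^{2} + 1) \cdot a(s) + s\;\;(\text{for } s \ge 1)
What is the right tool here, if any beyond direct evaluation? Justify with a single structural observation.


Verdict: a summation factor — the coefficient s^{2} + 1 drifts with the index, so no fixed root exists; normalizing by the cumulative product telescopes it.


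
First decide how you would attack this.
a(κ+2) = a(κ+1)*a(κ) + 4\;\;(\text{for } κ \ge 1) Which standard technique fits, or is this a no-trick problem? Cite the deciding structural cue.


Technique: no special technique — the new term depends nonlinearly on the old ones, which disqualifies every superposition-based technique.


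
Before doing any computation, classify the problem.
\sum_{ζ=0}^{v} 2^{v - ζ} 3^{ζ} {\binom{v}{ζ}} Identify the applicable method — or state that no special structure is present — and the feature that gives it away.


Diagnosis: the binomial theorem — the summand is term ζ of a binomial expansion in 3 and 2; the whole sum is a single power.


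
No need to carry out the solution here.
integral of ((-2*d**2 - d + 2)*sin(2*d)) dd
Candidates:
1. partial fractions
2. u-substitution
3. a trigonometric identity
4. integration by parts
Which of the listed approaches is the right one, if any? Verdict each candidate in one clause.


Diagnosis: integration by parts — the integrand splits as -2*d**2 - d + 2 times sin(2*d) — repeatedly differentiating the polynomial part kills it, which is the parts ladder.
- partial fractions: there is no rational-function structure to decompose.
- u-substitution — no subexpression of the integrand pairs with its own derivative as a factor — individual terms may offer their own substitutions, but any change of variable covering the whole integral would have to be constructed from outside the expression.
- a trigonometric identity — the trigonometric factor has no even power to reduce and no cross-frequency product to convert — the standard power-reduction and product-to-sum identities do not engage it.
- integration by parts: applicable, and directly so.


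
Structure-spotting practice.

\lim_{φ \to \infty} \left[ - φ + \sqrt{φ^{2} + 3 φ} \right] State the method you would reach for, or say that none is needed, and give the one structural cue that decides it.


Technique: conjugate multiplication — both pieces blow up but their difference is finite; the conjugate trick rationalizes \sqrt{φ^{2} + 3 φ} - φ.


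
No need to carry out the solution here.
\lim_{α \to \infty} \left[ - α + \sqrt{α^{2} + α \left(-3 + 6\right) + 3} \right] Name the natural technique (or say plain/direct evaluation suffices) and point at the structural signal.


Diagnosis: conjugate multiplication — turning the difference into a conjugate-rationalized ratio makes the limit readable.


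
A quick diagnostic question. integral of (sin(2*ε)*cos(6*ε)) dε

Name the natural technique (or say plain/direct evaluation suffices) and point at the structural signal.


Method: a trigonometric identity — apply product-to-sum to sin(2*ε)*cos(6*ε): two clean single-angle terms replace one awkward product.


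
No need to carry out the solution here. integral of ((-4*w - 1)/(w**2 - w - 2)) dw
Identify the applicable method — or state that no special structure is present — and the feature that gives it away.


Technique: partial fractions — once w**2 - w - 2 is factored, each root contributes a simple-fraction term; integrate them one at a time.


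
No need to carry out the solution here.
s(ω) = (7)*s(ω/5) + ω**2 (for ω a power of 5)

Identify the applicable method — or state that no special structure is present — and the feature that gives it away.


Technique: the master substitution — the argument shrinks by the factor 5, so measure the index on a logarithmic scale and the recursion becomes a shift.


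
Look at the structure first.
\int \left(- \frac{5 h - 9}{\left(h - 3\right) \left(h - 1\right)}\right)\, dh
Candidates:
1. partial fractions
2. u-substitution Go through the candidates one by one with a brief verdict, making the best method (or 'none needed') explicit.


Verdict: partial fractions — a proper rational integrand whose denominator splits into simpler factors — decompose into partial fractions first.
- partial fractions: yes, a natural case for it.
- u-substitution — no subexpression of the integrand serves as a whole-integral substitution inner — individual terms may offer their own, but none carries its derivative as a factor of the full integrand; a working change of variable would have to be constructed from outside the expression.


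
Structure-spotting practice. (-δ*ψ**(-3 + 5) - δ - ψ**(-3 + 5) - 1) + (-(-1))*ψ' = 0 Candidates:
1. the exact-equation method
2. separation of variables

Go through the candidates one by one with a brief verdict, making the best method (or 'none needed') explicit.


Technique: separation of variables — all dependence on the two variables factors apart, the defining separable shape.
- the exact-equation method: the mixed-partials test fails on this split — it is not an exact differential as presented.
- separation of variables — applicable, and directly so.


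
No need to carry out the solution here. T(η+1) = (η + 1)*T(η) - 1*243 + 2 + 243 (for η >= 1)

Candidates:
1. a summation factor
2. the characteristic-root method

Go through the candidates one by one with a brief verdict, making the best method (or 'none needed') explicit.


Verdict: a summation factor — it is first-order linear but the coefficient η + 1 depends on the index, so multiply through by a summation factor to telescope it.
- a summation factor: a fit — the right tool for this form.
- the characteristic-root method: the coefficients vary with the index, breaking the constant-coefficient structure the method needs.


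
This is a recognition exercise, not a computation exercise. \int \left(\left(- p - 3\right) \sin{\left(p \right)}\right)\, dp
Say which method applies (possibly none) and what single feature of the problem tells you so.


Best approach: integration by parts — a polynomial factor - p - 3 multiplies \sin{\left(p \right)}; differentiating - p - 3 lowers its degree while \sin{\left(p \right)} integrates cleanly, so parts wins.


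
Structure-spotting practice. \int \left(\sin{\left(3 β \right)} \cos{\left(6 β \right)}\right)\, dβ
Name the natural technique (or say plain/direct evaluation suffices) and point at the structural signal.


Diagnosis: a trigonometric identity — mixed-frequency products such as \sin{\left(3 β \right)} \cos{\left(6 β \right)} are designed for the product-to-sum formula.


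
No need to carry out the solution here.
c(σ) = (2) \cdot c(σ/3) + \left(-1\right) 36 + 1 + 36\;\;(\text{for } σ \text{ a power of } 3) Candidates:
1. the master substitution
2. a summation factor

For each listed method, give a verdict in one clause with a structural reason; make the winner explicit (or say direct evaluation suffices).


Diagnosis: the master substitution — the argument shrinks by the factor 3, so measure the index on a logarithmic scale and the recursion becomes a shift.
- the master substitution: applies; the problem has the shape this method handles.
- a summation factor — a divided-index call is outside the fixed-shift first-order family a summation factor normalizes.


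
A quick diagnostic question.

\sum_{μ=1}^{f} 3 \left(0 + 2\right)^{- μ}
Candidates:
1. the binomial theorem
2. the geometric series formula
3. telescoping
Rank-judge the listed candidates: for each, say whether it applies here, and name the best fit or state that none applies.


Method: the geometric series formula — consecutive terms stand in a fixed index-free ratio — the geometric sum formula closes it.
- the binomial theorem — no binomial coefficients pair up with complementary powers here.
- the geometric series formula — applicable, and directly so.
- telescoping: neither a shifted-difference shape nor integer-spaced poles are present.


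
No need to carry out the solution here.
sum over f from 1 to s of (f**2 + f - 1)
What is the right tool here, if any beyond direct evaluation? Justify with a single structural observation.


Verdict: no special technique — no ratio, no shift structure, no binomial pattern: sum the constant-multiple powers of f with known formulas.


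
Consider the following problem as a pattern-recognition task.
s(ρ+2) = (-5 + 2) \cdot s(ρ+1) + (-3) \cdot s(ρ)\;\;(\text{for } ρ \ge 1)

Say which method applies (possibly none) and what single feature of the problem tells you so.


Verdict: the characteristic-root method — because shifting ρ leaves the equation's coefficients unchanged, exponential trials reduce it to algebra.


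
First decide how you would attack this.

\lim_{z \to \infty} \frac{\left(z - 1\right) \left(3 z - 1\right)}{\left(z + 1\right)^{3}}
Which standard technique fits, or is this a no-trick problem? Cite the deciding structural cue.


Diagnosis: dominant-term comparison — divide through by the highest power of z; every lower-order term dies and the dominant terms decide the limit. Differentiating the expression as a single quotient would eventually settle it as well; matching dominant growth settles it immediately.


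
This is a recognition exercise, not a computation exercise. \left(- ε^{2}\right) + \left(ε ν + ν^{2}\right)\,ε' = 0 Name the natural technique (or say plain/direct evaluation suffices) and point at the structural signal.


Diagnosis: the homogeneous substitution — the slope is degree-zero homogeneous: the ratio substitution v = ε/ν collapses it. A Bernoulli substitution after rearrangement (possibly exchanging dependent and independent variable) is a fair alternative; the homogeneous route works on the equation as it stands.


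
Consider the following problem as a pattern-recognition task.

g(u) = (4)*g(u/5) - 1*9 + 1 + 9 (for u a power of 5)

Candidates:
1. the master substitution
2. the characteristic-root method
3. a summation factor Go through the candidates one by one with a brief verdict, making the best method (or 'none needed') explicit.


Verdict: the master substitution — index division is the fingerprint: u/5 in the recursive call means substitute u = 5^m.
- the master substitution: a fit — the right tool for this form.
- the characteristic-root method: a divided-index call is not the fixed-shift linear shape that characteristic roots solve.
- a summation factor — a divided-index call is outside the fixed-shift first-order family a summation factor normalizes.
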